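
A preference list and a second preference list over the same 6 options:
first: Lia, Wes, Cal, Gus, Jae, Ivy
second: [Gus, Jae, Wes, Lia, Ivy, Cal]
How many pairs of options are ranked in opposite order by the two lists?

Pairs: 8

Assign each item its position (1..6) in the first ordering, then rewrite the second ordering as that position sequence:
positions: Lia→1, Wes→2, Cal→3, Gus→4, Jae→5, Ivy→6
second ordering as positions: [4, 5, 2, 1, 6, 3]
Discordant pairs = inversions in this position sequence.
4: 2, 1, 3 → 3
5: 2, 1, 3 → 3
2: 1 → 1
1: 0
6: 3 → 1
3: 0
Total: 3 + 3 + 1 + 0 + 1 + 0 = 8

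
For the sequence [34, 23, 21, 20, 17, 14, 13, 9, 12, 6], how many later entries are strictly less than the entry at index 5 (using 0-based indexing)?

The element at index 5 is 14.
Elements after it: 13, 9, 12, 6
Those smaller than 14: 13, 9, 12, 6

4 such elements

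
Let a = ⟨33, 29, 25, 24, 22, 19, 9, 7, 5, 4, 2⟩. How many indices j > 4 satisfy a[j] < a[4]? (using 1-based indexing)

The element at index 4 is 24.
Elements after it: 22, 19, 9, 7, 5, 4, 2
Those smaller than 24: 22, 19, 9, 7, 5, 4, 2

7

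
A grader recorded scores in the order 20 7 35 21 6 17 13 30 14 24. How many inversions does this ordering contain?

Element-by-element contributions:
20: 5
7: 1
35: 7
21: 4
6: 0
17: 2
13: 0
30: 2
14: 0
24: 0
Sum: 5 + 1 + 7 + 4 + 0 + 2 + 0 + 2 + 0 + 0 = 21

Out-of-order pairs: 21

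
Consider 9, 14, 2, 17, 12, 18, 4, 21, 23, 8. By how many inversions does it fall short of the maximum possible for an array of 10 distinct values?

29

Maximum inversions for 10 distinct elements is C(10, 2) = 10·9/2 = 45.
Current inversions — for each element, count later smaller elements:
9: 3
14: 4
2: 0
17: 3
12: 2
18: 2
4: 0
21: 1
23: 1
8: 0
Current total: 3 + 4 + 0 + 3 + 2 + 2 + 0 + 1 + 1 + 0 = 16
Shortfall: 45 − 16 = 29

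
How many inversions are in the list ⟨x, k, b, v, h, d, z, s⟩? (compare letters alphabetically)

Out-of-order pairs: 14

For each element, count later entries that are smaller:
x → k, b, v, h, d, s → 6
k → b, h, d → 3
b → none → 0
v → h, d, s → 3
h → d → 1
d → none → 0
z → s → 1
s → none → 0
Sum: 6 + 3 + 0 + 3 + 1 + 0 + 1 + 0 = 14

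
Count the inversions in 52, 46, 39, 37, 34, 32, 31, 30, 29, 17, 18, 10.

There are 65 inversions.

Count, for each position, how many later elements it exceeds:
52 → 46, 39, 37, 34, 32, 31, 30, 29, 17, 18, 10 → 11
46 → 39, 37, 34, 32, 31, 30, 29, 17, 18, 10 → 10
39 → 37, 34, 32, 31, 30, 29, 17, 18, 10 → 9
37 → 34, 32, 31, 30, 29, 17, 18, 10 → 8
34 → 32, 31, 30, 29, 17, 18, 10 → 7
32 → 31, 30, 29, 17, 18, 10 → 6
31 → 30, 29, 17, 18, 10 → 5
30 → 29, 17, 18, 10 → 4
29 → 17, 18, 10 → 3
17 → 10 → 1
18 → 10 → 1
10 → none → 0
Sum: 11 + 10 + 9 + 8 + 7 + 6 + 5 + 4 + 3 + 1 + 1 + 0 = 65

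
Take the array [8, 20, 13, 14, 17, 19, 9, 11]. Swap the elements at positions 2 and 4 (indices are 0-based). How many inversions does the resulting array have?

17

Positions 2 and 4 hold 13 and 17; after swapping, the array is [8, 20, 17, 14, 13, 19, 9, 11].
Element-by-element contributions:
8: 0
20: 6
17: 4
14: 3
13: 2
19: 2
9: 0
11: 0
Sum: 0 + 6 + 4 + 3 + 2 + 2 + 0 + 0 = 17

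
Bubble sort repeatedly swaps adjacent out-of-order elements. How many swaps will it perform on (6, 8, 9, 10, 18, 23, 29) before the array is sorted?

The minimum number of adjacent swaps to sort an array equals its inversion count, since every such swap removes exactly one inversion.
Count inversions — for each element, later elements that are smaller:
6: none → 0
8: none → 0
9: none → 0
10: none → 0
18: none → 0
23: none → 0
29: none → 0
Total inversions: 0 + 0 + 0 + 0 + 0 + 0 + 0 = 0

0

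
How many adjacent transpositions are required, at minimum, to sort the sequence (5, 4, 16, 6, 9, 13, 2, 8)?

13 swaps

Minimum adjacent swaps = number of inversions (each swap of adjacent out-of-order elements removes one inversion and no swap can remove more).
Count inversions — for each element, later elements that are smaller:
5: 4, 2 → 2
4: 2 → 1
16: 6, 9, 13, 2, 8 → 5
6: 2 → 1
9: 2, 8 → 2
13: 2, 8 → 2
2: none → 0
8: none → 0
Total inversions: 2 + 1 + 5 + 1 + 2 + 2 + 0 + 0 = 13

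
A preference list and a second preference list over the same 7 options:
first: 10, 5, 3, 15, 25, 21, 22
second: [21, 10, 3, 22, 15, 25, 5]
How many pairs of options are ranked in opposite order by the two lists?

Pairs: 11

Assign each item its position (1..7) in the first ordering, then rewrite the second ordering as that position sequence:
positions: 10→1, 5→2, 3→3, 15→4, 25→5, 21→6, 22→7
second ordering as positions: [6, 1, 3, 7, 4, 5, 2]
Discordant pairs = inversions in this position sequence.
6: 1, 3, 4, 5, 2 → 5
1: 0
3: 2 → 1
7: 4, 5, 2 → 3
4: 2 → 1
5: 2 → 1
2: 0
Total: 5 + 0 + 1 + 3 + 1 + 1 + 0 = 11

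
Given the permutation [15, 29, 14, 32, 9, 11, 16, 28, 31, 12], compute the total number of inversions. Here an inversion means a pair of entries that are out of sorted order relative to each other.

Sweep left to right; for each value list the smaller values that follow it:
15 → 14, 9, 11, 12 → 4
29 → 14, 9, 11, 16, 28, 12 → 6
14 → 9, 11, 12 → 3
32 → 9, 11, 16, 28, 31, 12 → 6
9 → none → 0
11 → none → 0
16 → 12 → 1
28 → 12 → 1
31 → 12 → 1
12 → none → 0
Sum: 4 + 6 + 3 + 6 + 0 + 0 + 1 + 1 + 1 + 0 = 22

22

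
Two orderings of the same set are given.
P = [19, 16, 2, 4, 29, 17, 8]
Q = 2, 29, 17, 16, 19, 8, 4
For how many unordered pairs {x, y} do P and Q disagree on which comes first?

There are 10 disagreeing pairs.

Assign each item its position (1..7) in the first ordering, then rewrite the second ordering as that position sequence:
positions: 19→1, 16→2, 2→3, 4→4, 29→5, 17→6, 8→7
second ordering as positions: [3, 5, 6, 2, 1, 7, 4]
Discordant pairs = inversions in this position sequence.
3: 2, 1 → 2
5: 2, 1, 4 → 3
6: 2, 1, 4 → 3
2: 1 → 1
1: 0
7: 4 → 1
4: 0
Total: 2 + 3 + 3 + 1 + 0 + 1 + 0 = 10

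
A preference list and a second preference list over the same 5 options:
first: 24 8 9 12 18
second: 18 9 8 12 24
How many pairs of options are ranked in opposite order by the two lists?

Assign each item its position (1..5) in the first ordering, then rewrite the second ordering as that position sequence:
positions: 24→1, 8→2, 9→3, 12→4, 18→5
second ordering as positions: [5, 3, 2, 4, 1]
Discordant pairs = inversions in this position sequence.
5: 3, 2, 4, 1 → 4
3: 2, 1 → 2
2: 1 → 1
4: 1 → 1
1: 0
Total: 4 + 2 + 1 + 1 + 0 = 8

8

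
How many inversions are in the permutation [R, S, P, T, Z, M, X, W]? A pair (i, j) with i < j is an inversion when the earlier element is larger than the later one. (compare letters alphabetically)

Element-by-element contributions:
R → P, M → 2
S → P, M → 2
P → M → 1
T → M → 1
Z → M, X, W → 3
M → none → 0
X → W → 1
W → none → 0
Sum: 2 + 2 + 1 + 1 + 3 + 0 + 1 + 0 = 10

Inversions: 10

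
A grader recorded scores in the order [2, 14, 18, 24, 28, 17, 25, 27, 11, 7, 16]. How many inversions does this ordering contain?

26

Count, for each position, how many later elements it exceeds:
2 → none → 0
14 → 11, 7 → 2
18 → 17, 11, 7, 16 → 4
24 → 17, 11, 7, 16 → 4
28 → 17, 25, 27, 11, 7, 16 → 6
17 → 11, 7, 16 → 3
25 → 11, 7, 16 → 3
27 → 11, 7, 16 → 3
11 → 7 → 1
7 → none → 0
16 → none → 0
Sum: 0 + 2 + 4 + 4 + 6 + 3 + 3 + 3 + 1 + 0 + 0 = 26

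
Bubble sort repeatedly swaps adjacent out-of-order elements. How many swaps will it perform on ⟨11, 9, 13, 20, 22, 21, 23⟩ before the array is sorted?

The minimum number of adjacent swaps to sort an array equals its inversion count, since every such swap removes exactly one inversion.
Count inversions — for each element, later elements that are smaller:
11: 9 → 1
9: none → 0
13: none → 0
20: none → 0
22: 21 → 1
21: none → 0
23: none → 0
Total inversions: 1 + 0 + 0 + 0 + 1 + 0 + 0 = 2

2 swaps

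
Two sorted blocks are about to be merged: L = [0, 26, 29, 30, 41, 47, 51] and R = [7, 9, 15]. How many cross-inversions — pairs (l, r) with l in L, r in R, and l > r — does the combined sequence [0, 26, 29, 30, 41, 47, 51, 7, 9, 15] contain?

For each element r of the right run, count left-run elements greater than r:
r = 7: 26, 29, 30, 41, 47, 51 → 6
r = 9: 26, 29, 30, 41, 47, 51 → 6
r = 15: 26, 29, 30, 41, 47, 51 → 6
Cross-inversions: 6 + 6 + 6 = 18

There are 18 split inversions.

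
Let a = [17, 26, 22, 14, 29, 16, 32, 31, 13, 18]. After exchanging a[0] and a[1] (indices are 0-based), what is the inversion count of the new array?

23

Positions 0 and 1 hold 17 and 26; after swapping, the array is [26, 17, 22, 14, 29, 16, 32, 31, 13, 18].
Element-by-element contributions:
26 → 17, 22, 14, 16, 13, 18 → 6
17 → 14, 16, 13 → 3
22 → 14, 16, 13, 18 → 4
14 → 13 → 1
29 → 16, 13, 18 → 3
16 → 13 → 1
32 → 31, 13, 18 → 3
31 → 13, 18 → 2
13 → none → 0
18 → none → 0
Sum: 6 + 3 + 4 + 1 + 3 + 1 + 3 + 2 + 0 + 0 = 23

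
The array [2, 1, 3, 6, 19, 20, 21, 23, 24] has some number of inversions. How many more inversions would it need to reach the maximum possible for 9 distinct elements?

35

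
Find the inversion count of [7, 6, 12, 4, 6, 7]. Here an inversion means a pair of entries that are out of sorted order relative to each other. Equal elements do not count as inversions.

7 out-of-order pairs

Sweep left to right; for each value list the smaller values that follow it:
7 → 6, 4, 6 → 3
6 → 4 → 1
12 → 4, 6, 7 → 3
4 → none → 0
6 → none → 0
7 → none → 0
Sum: 3 + 1 + 3 + 0 + 0 + 0 = 7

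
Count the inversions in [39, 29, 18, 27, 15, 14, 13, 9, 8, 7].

For each element, count later entries that are smaller:
39: 9
29: 8
18: 6
27: 6
15: 5
14: 4
13: 3
9: 2
8: 1
7: 0
Sum: 9 + 8 + 6 + 6 + 5 + 4 + 3 + 2 + 1 + 0 = 44

Out-of-order pairs: 44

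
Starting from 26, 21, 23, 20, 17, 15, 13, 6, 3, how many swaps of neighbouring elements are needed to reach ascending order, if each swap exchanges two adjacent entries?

The minimum number of adjacent swaps to sort an array equals its inversion count, since every such swap removes exactly one inversion.
Count inversions — for each element, later elements that are smaller:
26: 21, 23, 20, 17, 15, 13, 6, 3 → 8
21: 20, 17, 15, 13, 6, 3 → 6
23: 20, 17, 15, 13, 6, 3 → 6
20: 17, 15, 13, 6, 3 → 5
17: 15, 13, 6, 3 → 4
15: 13, 6, 3 → 3
13: 6, 3 → 2
6: 3 → 1
3: none → 0
Total inversions: 8 + 6 + 6 + 5 + 4 + 3 + 2 + 1 + 0 = 35

35 adjacent swaps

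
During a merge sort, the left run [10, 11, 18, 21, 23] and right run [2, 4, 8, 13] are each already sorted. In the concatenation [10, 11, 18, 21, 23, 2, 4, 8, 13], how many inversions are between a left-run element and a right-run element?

Count, for every r in R, how many entries of L exceed r:
r = 2: 10, 11, 18, 21, 23 → 5
r = 4: 10, 11, 18, 21, 23 → 5
r = 8: 10, 11, 18, 21, 23 → 5
r = 13: 18, 21, 23 → 3
Cross-inversions: 5 + 5 + 5 + 3 = 18

18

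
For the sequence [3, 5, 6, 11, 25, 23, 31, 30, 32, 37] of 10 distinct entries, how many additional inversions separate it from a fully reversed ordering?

Maximum inversions for 10 distinct elements is C(10, 2) = 10·9/2 = 45.
Current inversions — for each element, count later smaller elements:
3: 0
5: 0
6: 0
11: 0
25: 1
23: 0
31: 1
30: 0
32: 0
37: 0
Current total: 0 + 0 + 0 + 0 + 1 + 0 + 1 + 0 + 0 + 0 = 2
Shortfall: 45 − 2 = 43

43 inversions short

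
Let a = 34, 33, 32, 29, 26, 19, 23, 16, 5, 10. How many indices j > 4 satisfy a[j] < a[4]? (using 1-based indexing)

6

The element at index 4 is 29.
Elements after it: 26, 19, 23, 16, 5, 10
Those smaller than 29: 26, 19, 23, 16, 5, 10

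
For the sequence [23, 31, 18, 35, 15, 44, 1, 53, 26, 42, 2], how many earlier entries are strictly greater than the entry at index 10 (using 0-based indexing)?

9

The element at index 10 is 2.
Elements before it: 23, 31, 18, 35, 15, 44, 1, 53, 26, 42
Those larger than 2: 23, 31, 18, 35, 15, 44, 53, 26, 42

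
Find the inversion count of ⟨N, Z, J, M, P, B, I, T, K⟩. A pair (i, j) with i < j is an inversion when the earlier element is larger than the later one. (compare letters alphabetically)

There are 21 inversions.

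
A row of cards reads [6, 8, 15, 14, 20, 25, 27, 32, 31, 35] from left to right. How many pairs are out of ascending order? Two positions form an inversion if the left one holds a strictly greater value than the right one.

Sweep left to right; for each value list the smaller values that follow it:
6 → none → 0
8 → none → 0
15 → 14 → 1
14 → none → 0
20 → none → 0
25 → none → 0
27 → none → 0
32 → 31 → 1
31 → none → 0
35 → none → 0
Sum: 0 + 0 + 1 + 0 + 0 + 0 + 0 + 1 + 0 + 0 = 2

2 inversions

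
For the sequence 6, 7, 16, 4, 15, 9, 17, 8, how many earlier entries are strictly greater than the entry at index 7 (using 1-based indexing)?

0

The element at index 7 is 17.
Elements before it: 6, 7, 16, 4, 15, 9
None of them are larger than 17.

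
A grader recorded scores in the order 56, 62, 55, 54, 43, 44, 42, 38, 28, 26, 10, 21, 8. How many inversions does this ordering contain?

Sweep left to right; for each value list the smaller values that follow it:
56: 11
62: 11
55: 10
54: 9
43: 7
44: 7
42: 6
38: 5
28: 4
26: 3
10: 1
21: 1
8: 0
Sum: 11 + 11 + 10 + 9 + 7 + 7 + 6 + 5 + 4 + 3 + 1 + 1 + 0 = 75

75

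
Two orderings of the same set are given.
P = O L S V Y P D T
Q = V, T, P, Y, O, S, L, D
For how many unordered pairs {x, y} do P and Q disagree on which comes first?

Disagreeing pairs: 17

Assign each item its position (1..8) in the first ordering, then rewrite the second ordering as that position sequence:
positions: O→1, L→2, S→3, V→4, Y→5, P→6, D→7, T→8
second ordering as positions: [4, 8, 6, 5, 1, 3, 2, 7]
Discordant pairs = inversions in this position sequence.
4: 1, 3, 2 → 3
8: 6, 5, 1, 3, 2, 7 → 6
6: 5, 1, 3, 2 → 4
5: 1, 3, 2 → 3
1: 0
3: 2 → 1
2: 0
7: 0
Total: 3 + 6 + 4 + 3 + 0 + 1 + 0 + 0 = 17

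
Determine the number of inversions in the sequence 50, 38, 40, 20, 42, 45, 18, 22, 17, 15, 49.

36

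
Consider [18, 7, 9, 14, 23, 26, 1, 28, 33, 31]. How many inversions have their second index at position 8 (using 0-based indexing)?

The element at index 8 is 33.
Elements before it: 18, 7, 9, 14, 23, 26, 1, 28
None of them are larger than 33.

0 such elements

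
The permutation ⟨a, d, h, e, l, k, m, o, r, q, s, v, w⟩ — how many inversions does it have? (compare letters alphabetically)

3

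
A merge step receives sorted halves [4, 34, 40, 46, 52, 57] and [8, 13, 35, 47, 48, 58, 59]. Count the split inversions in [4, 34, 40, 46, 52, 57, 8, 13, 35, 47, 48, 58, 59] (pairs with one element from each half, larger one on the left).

Take each right-half value and tally the left-half values above it:
r = 8: 34, 40, 46, 52, 57 → 5
r = 13: 34, 40, 46, 52, 57 → 5
r = 35: 40, 46, 52, 57 → 4
r = 47: 52, 57 → 2
r = 48: 52, 57 → 2
r = 58: none → 0
r = 59: none → 0
Cross-inversions: 5 + 5 + 4 + 2 + 2 + 0 + 0 = 18

18 cross-inversions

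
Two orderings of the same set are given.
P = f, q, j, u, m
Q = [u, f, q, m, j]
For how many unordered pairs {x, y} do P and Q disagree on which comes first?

4

Assign each item its position (1..5) in the first ordering, then rewrite the second ordering as that position sequence:
positions: f→1, q→2, j→3, u→4, m→5
second ordering as positions: [4, 1, 2, 5, 3]
Discordant pairs = inversions in this position sequence.
4: 1, 2, 3 → 3
1: 0
2: 0
5: 3 → 1
3: 0
Total: 3 + 0 + 0 + 1 + 0 = 4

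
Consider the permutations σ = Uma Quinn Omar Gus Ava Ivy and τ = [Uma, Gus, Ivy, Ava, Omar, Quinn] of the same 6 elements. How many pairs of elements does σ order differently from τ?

Discordant pairs: 8

Assign each item its position (1..6) in the first ordering, then rewrite the second ordering as that position sequence:
positions: Uma→1, Quinn→2, Omar→3, Gus→4, Ava→5, Ivy→6
second ordering as positions: [1, 4, 6, 5, 3, 2]
Discordant pairs = inversions in this position sequence.
1: 0
4: 3, 2 → 2
6: 5, 3, 2 → 3
5: 3, 2 → 2
3: 2 → 1
2: 0
Total: 0 + 2 + 3 + 2 + 1 + 0 = 8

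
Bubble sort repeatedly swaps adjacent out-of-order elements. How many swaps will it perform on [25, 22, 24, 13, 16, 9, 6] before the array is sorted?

The minimum number of adjacent swaps to sort an array equals its inversion count, since every such swap removes exactly one inversion.
Count inversions — for each element, later elements that are smaller:
25: 22, 24, 13, 16, 9, 6 → 6
22: 13, 16, 9, 6 → 4
24: 13, 16, 9, 6 → 4
13: 9, 6 → 2
16: 9, 6 → 2
9: 6 → 1
6: none → 0
Total inversions: 6 + 4 + 4 + 2 + 2 + 1 + 0 = 19

19 swaps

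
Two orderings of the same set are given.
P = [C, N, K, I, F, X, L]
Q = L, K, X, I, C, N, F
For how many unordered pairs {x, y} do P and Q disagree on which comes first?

Assign each item its position (1..7) in the first ordering, then rewrite the second ordering as that position sequence:
positions: C→1, N→2, K→3, I→4, F→5, X→6, L→7
second ordering as positions: [7, 3, 6, 4, 1, 2, 5]
Discordant pairs = inversions in this position sequence.
7: 3, 6, 4, 1, 2, 5 → 6
3: 1, 2 → 2
6: 4, 1, 2, 5 → 4
4: 1, 2 → 2
1: 0
2: 0
5: 0
Total: 6 + 2 + 4 + 2 + 0 + 0 + 0 = 14

14 disagreeing pairs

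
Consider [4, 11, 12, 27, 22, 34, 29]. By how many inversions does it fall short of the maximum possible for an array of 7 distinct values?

19 inversions short

Maximum inversions for 7 distinct elements is C(7, 2) = 7·6/2 = 21.
Current inversions — for each element, count later smaller elements:
4: 0
11: 0
12: 0
27: 1
22: 0
34: 1
29: 0
Current total: 0 + 0 + 0 + 1 + 0 + 1 + 0 = 2
Shortfall: 21 − 2 = 19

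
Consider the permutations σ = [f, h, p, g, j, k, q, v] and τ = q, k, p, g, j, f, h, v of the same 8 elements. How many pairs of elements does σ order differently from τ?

There are 17 discordant pairs.

Assign each item its position (1..8) in the first ordering, then rewrite the second ordering as that position sequence:
positions: f→1, h→2, p→3, g→4, j→5, k→6, q→7, v→8
second ordering as positions: [7, 6, 3, 4, 5, 1, 2, 8]
Discordant pairs = inversions in this position sequence.
7: 6, 3, 4, 5, 1, 2 → 6
6: 3, 4, 5, 1, 2 → 5
3: 1, 2 → 2
4: 1, 2 → 2
5: 1, 2 → 2
1: 0
2: 0
8: 0
Total: 6 + 5 + 2 + 2 + 2 + 0 + 0 + 0 = 17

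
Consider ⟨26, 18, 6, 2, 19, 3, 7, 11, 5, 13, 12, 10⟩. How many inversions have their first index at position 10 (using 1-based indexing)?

The element at index 10 is 13.
Elements after it: 12, 10
Those smaller than 13: 12, 10

2 such elements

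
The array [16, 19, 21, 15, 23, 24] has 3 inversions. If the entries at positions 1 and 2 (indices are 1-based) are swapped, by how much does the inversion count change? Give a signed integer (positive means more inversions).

+1

Positions 1 and 2 hold 16 and 19; after swapping, the array is [19, 16, 21, 15, 23, 24].
Count, for each position, how many later elements it exceeds:
19: 2
16: 1
21: 1
15: 0
23: 0
24: 0
Sum: 2 + 1 + 1 + 0 + 0 + 0 = 4
Change: 4 − 3 = +1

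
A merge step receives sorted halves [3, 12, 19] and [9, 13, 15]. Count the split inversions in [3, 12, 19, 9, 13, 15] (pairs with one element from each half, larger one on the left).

4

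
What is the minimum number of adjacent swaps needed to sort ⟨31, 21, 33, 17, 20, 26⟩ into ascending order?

9 adjacent swaps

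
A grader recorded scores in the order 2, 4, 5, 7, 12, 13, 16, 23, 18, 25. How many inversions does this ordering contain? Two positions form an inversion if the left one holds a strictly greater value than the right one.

1 inversion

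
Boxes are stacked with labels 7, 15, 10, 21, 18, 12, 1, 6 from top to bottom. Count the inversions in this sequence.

Sweep left to right; for each value list the smaller values that follow it:
7 → 1, 6 → 2
15 → 10, 12, 1, 6 → 4
10 → 1, 6 → 2
21 → 18, 12, 1, 6 → 4
18 → 12, 1, 6 → 3
12 → 1, 6 → 2
1 → none → 0
6 → none → 0
Sum: 2 + 4 + 2 + 4 + 3 + 2 + 0 + 0 = 17

There are 17 out-of-order pairs.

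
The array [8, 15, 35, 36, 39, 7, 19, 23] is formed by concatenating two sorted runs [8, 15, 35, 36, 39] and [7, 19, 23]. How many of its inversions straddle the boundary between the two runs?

11

Count, for every r in R, how many entries of L exceed r:
r = 7: 8, 15, 35, 36, 39 → 5
r = 19: 35, 36, 39 → 3
r = 23: 35, 36, 39 → 3
Cross-inversions: 5 + 3 + 3 = 11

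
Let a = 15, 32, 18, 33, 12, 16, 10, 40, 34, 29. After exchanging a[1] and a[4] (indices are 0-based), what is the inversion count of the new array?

There are 16 inversions.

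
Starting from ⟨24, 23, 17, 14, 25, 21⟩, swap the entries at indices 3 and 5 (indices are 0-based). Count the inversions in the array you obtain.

10 inversions

Positions 3 and 5 hold 14 and 21; after swapping, the array is [24, 23, 17, 21, 25, 14].
Count, for each position, how many later elements it exceeds:
24 → 23, 17, 21, 14 → 4
23 → 17, 21, 14 → 3
17 → 14 → 1
21 → 14 → 1
25 → 14 → 1
14 → none → 0
Sum: 4 + 3 + 1 + 1 + 1 + 0 = 10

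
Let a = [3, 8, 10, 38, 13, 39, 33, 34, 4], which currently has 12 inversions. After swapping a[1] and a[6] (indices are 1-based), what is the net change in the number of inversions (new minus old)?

+9

Positions 1 and 6 hold 3 and 39; after swapping, the array is [39, 8, 10, 38, 13, 3, 33, 34, 4].
Count, for each position, how many later elements it exceeds:
39 → 8, 10, 38, 13, 3, 33, 34, 4 → 8
8 → 3, 4 → 2
10 → 3, 4 → 2
38 → 13, 3, 33, 34, 4 → 5
13 → 3, 4 → 2
3 → none → 0
33 → 4 → 1
34 → 4 → 1
4 → none → 0
Sum: 8 + 2 + 2 + 5 + 2 + 0 + 1 + 1 + 0 = 21
Change: 21 − 12 = +9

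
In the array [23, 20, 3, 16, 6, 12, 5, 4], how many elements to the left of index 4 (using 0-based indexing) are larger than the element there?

3 such elements

The element at index 4 is 6.
Elements before it: 23, 20, 3, 16
Those larger than 6: 23, 20, 16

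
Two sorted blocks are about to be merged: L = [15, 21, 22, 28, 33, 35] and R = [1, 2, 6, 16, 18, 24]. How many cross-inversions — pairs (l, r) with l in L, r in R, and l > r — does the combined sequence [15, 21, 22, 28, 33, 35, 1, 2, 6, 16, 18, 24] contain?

31

For each element r of the right run, count left-run elements greater than r:
r = 1: 15, 21, 22, 28, 33, 35 → 6
r = 2: 15, 21, 22, 28, 33, 35 → 6
r = 6: 15, 21, 22, 28, 33, 35 → 6
r = 16: 21, 22, 28, 33, 35 → 5
r = 18: 21, 22, 28, 33, 35 → 5
r = 24: 28, 33, 35 → 3
Cross-inversions: 6 + 6 + 6 + 5 + 5 + 3 = 31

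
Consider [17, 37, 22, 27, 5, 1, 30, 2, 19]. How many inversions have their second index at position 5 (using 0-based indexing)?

5 such elements

The element at index 5 is 1.
Elements before it: 17, 37, 22, 27, 5
Those larger than 1: 17, 37, 22, 27, 5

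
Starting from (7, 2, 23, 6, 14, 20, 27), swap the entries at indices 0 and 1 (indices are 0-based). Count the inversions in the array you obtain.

4

Positions 0 and 1 hold 7 and 2; after swapping, the array is [2, 7, 23, 6, 14, 20, 27].
Count, for each position, how many later elements it exceeds:
2: 0
7: 1
23: 3
6: 0
14: 0
20: 0
27: 0
Sum: 0 + 1 + 3 + 0 + 0 + 0 + 0 = 4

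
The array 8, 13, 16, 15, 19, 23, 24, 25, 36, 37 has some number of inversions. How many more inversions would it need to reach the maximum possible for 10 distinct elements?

Maximum inversions for 10 distinct elements is C(10, 2) = 10·9/2 = 45.
Current inversions — for each element, count later smaller elements:
8: 0
13: 0
16: 1
15: 0
19: 0
23: 0
24: 0
25: 0
36: 0
37: 0
Current total: 0 + 0 + 1 + 0 + 0 + 0 + 0 + 0 + 0 + 0 = 1
Shortfall: 45 − 1 = 44

44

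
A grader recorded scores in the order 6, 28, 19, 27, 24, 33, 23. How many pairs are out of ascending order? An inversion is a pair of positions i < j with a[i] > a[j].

Listing every pair i<j with a[i]>a[j] (using 0-based positions):
(1,2): 28 > 19
(1,3): 28 > 27
(1,4): 28 > 24
(1,6): 28 > 23
(3,4): 27 > 24
(3,6): 27 > 23
(4,6): 24 > 23
(5,6): 33 > 23
That's 8 pairs.

8 inversions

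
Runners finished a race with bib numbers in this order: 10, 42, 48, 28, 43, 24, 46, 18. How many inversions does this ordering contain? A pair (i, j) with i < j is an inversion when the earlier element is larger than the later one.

14

Sweep left to right; for each value list the smaller values that follow it:
10 → none → 0
42 → 28, 24, 18 → 3
48 → 28, 43, 24, 46, 18 → 5
28 → 24, 18 → 2
43 → 24, 18 → 2
24 → 18 → 1
46 → 18 → 1
18 → none → 0
Sum: 0 + 3 + 5 + 2 + 2 + 1 + 1 + 0 = 14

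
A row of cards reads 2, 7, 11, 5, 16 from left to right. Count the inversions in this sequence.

Listing every pair i<j with a[i]>a[j] (using 1-based positions):
(2,4): 7 > 5
(3,4): 11 > 5
That's 2 pairs.

2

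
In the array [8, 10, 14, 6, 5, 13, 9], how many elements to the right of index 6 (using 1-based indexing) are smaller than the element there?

The element at index 6 is 13.
Elements after it: 9
Those smaller than 13: 9

1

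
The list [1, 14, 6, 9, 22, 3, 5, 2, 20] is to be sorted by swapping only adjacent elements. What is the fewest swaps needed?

Each adjacent swap fixes exactly one inversion, so the minimum swap count equals the number of inversions.
Count inversions — for each element, later elements that are smaller:
1: none → 0
14: 6, 9, 3, 5, 2 → 5
6: 3, 5, 2 → 3
9: 3, 5, 2 → 3
22: 3, 5, 2, 20 → 4
3: 2 → 1
5: 2 → 1
2: none → 0
20: none → 0
Total inversions: 0 + 5 + 3 + 3 + 4 + 1 + 1 + 0 + 0 = 17

17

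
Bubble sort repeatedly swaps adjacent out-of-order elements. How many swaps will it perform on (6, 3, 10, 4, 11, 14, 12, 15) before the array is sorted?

There are 4 adjacent swaps.

The minimum number of adjacent swaps to sort an array equals its inversion count, since every such swap removes exactly one inversion.
Count inversions — for each element, later elements that are smaller:
6: 3, 4 → 2
3: none → 0
10: 4 → 1
4: none → 0
11: none → 0
14: 12 → 1
12: none → 0
15: none → 0
Total inversions: 2 + 0 + 1 + 0 + 0 + 1 + 0 + 0 = 4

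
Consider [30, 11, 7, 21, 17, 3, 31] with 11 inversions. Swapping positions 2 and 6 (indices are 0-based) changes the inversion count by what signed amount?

+5

Positions 2 and 6 hold 7 and 31; after swapping, the array is [30, 11, 31, 21, 17, 3, 7].
Sweep left to right; for each value list the smaller values that follow it:
30 → 11, 21, 17, 3, 7 → 5
11 → 3, 7 → 2
31 → 21, 17, 3, 7 → 4
21 → 17, 3, 7 → 3
17 → 3, 7 → 2
3 → none → 0
7 → none → 0
Sum: 5 + 2 + 4 + 3 + 2 + 0 + 0 = 16
Change: 16 − 11 = +5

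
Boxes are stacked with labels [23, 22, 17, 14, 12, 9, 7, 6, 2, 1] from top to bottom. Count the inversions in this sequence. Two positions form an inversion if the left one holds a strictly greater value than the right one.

For each element, count later entries that are smaller:
23 → 22, 17, 14, 12, 9, 7, 6, 2, 1 → 9
22 → 17, 14, 12, 9, 7, 6, 2, 1 → 8
17 → 14, 12, 9, 7, 6, 2, 1 → 7
14 → 12, 9, 7, 6, 2, 1 → 6
12 → 9, 7, 6, 2, 1 → 5
9 → 7, 6, 2, 1 → 4
7 → 6, 2, 1 → 3
6 → 2, 1 → 2
2 → 1 → 1
1 → none → 0
Sum: 9 + 8 + 7 + 6 + 5 + 4 + 3 + 2 + 1 + 0 = 45

45 inversions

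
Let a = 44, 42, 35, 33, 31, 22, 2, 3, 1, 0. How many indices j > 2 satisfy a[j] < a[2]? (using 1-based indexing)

8

The element at index 2 is 42.
Elements after it: 35, 33, 31, 22, 2, 3, 1, 0
Those smaller than 42: 35, 33, 31, 22, 2, 3, 1, 0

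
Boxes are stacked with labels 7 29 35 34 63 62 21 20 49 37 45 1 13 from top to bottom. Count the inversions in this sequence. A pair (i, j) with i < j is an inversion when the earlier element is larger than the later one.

There are 42 out-of-order pairs.

Count, for each position, how many later elements it exceeds:
7 → 1 → 1
29 → 21, 20, 1, 13 → 4
35 → 34, 21, 20, 1, 13 → 5
34 → 21, 20, 1, 13 → 4
63 → 62, 21, 20, 49, 37, 45, 1, 13 → 8
62 → 21, 20, 49, 37, 45, 1, 13 → 7
21 → 20, 1, 13 → 3
20 → 1, 13 → 2
49 → 37, 45, 1, 13 → 4
37 → 1, 13 → 2
45 → 1, 13 → 2
1 → none → 0
13 → none → 0
Sum: 1 + 4 + 5 + 4 + 8 + 7 + 3 + 2 + 4 + 2 + 2 + 0 + 0 = 42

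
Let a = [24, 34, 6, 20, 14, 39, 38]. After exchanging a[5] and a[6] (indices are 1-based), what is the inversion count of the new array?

Positions 5 and 6 hold 14 and 39; after swapping, the array is [24, 34, 6, 20, 39, 14, 38].
Element-by-element contributions:
24: 3
34: 3
6: 0
20: 1
39: 2
14: 0
38: 0
Sum: 3 + 3 + 0 + 1 + 2 + 0 + 0 = 9

9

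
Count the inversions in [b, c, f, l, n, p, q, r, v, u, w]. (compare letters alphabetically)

1 inversion

Count, for each position, how many later elements it exceeds:
b → none → 0
c → none → 0
f → none → 0
l → none → 0
n → none → 0
p → none → 0
q → none → 0
r → none → 0
v → u → 1
u → none → 0
w → none → 0
Sum: 0 + 0 + 0 + 0 + 0 + 0 + 0 + 0 + 1 + 0 + 0 = 1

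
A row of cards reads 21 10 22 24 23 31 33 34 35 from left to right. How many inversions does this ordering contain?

For each element, count later entries that are smaller:
21: 1
10: 0
22: 0
24: 1
23: 0
31: 0
33: 0
34: 0
35: 0
Sum: 1 + 0 + 0 + 1 + 0 + 0 + 0 + 0 + 0 = 2

2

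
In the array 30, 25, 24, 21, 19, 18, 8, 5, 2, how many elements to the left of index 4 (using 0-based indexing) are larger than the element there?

4 such elements

The element at index 4 is 19.
Elements before it: 30, 25, 24, 21
Those larger than 19: 30, 25, 24, 21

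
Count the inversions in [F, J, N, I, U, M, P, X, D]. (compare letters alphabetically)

13

Count, for each position, how many later elements it exceeds:
F → D → 1
J → I, D → 2
N → I, M, D → 3
I → D → 1
U → M, P, D → 3
M → D → 1
P → D → 1
X → D → 1
D → none → 0
Sum: 1 + 2 + 3 + 1 + 3 + 1 + 1 + 1 + 0 = 13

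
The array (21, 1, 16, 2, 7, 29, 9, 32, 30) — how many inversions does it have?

Inversions: 10

Element-by-element contributions:
21 → 1, 16, 2, 7, 9 → 5
1 → none → 0
16 → 2, 7, 9 → 3
2 → none → 0
7 → none → 0
29 → 9 → 1
9 → none → 0
32 → 30 → 1
30 → none → 0
Sum: 5 + 0 + 3 + 0 + 0 + 1 + 0 + 1 + 0 = 10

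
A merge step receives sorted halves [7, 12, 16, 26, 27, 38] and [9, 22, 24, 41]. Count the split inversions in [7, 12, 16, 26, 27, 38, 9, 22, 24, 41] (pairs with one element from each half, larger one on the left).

11

For each element r of the right run, count left-run elements greater than r:
r = 9: 12, 16, 26, 27, 38 → 5
r = 22: 26, 27, 38 → 3
r = 24: 26, 27, 38 → 3
r = 41: none → 0
Cross-inversions: 5 + 3 + 3 + 0 = 11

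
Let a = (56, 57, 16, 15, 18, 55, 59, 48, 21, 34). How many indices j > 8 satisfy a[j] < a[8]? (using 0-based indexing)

The element at index 8 is 21.
Elements after it: 34
None of them are smaller than 21.

0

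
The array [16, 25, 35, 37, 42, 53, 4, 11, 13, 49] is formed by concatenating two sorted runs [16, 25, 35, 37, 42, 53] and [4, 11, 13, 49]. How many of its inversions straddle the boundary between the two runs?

For each element r of the right run, count left-run elements greater than r:
r = 4: 16, 25, 35, 37, 42, 53 → 6
r = 11: 16, 25, 35, 37, 42, 53 → 6
r = 13: 16, 25, 35, 37, 42, 53 → 6
r = 49: 53 → 1
Cross-inversions: 6 + 6 + 6 + 1 = 19

19 cross-inversions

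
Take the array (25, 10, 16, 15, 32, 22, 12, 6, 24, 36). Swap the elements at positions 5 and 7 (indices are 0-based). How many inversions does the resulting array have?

17

Positions 5 and 7 hold 22 and 6; after swapping, the array is [25, 10, 16, 15, 32, 6, 12, 22, 24, 36].
Count, for each position, how many later elements it exceeds:
25: 7
10: 1
16: 3
15: 2
32: 4
6: 0
12: 0
22: 0
24: 0
36: 0
Sum: 7 + 1 + 3 + 2 + 4 + 0 + 0 + 0 + 0 + 0 = 17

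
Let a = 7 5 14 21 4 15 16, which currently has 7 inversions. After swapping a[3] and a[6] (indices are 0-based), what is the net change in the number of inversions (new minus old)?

Positions 3 and 6 hold 21 and 16; after swapping, the array is [7, 5, 14, 16, 4, 15, 21].
For each element, count later entries that are smaller:
7 → 5, 4 → 2
5 → 4 → 1
14 → 4 → 1
16 → 4, 15 → 2
4 → none → 0
15 → none → 0
21 → none → 0
Sum: 2 + 1 + 1 + 2 + 0 + 0 + 0 = 6
Change: 6 − 7 = -1

-1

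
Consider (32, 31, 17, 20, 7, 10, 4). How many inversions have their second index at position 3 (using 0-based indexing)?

2

The element at index 3 is 20.
Elements before it: 32, 31, 17
Those larger than 20: 32, 31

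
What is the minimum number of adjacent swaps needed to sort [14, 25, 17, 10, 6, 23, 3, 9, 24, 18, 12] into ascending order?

30 adjacent swaps

Each adjacent swap fixes exactly one inversion, so the minimum swap count equals the number of inversions.
Count inversions — for each element, later elements that are smaller:
14: 10, 6, 3, 9, 12 → 5
25: 17, 10, 6, 23, 3, 9, 24, 18, 12 → 9
17: 10, 6, 3, 9, 12 → 5
10: 6, 3, 9 → 3
6: 3 → 1
23: 3, 9, 18, 12 → 4
3: none → 0
9: none → 0
24: 18, 12 → 2
18: 12 → 1
12: none → 0
Total inversions: 5 + 9 + 5 + 3 + 1 + 4 + 0 + 0 + 2 + 1 + 0 = 30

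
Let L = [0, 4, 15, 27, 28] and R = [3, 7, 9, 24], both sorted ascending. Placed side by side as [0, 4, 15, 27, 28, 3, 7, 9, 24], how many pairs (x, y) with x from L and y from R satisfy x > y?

12

Count, for every r in R, how many entries of L exceed r:
r = 3: 4, 15, 27, 28 → 4
r = 7: 15, 27, 28 → 3
r = 9: 15, 27, 28 → 3
r = 24: 27, 28 → 2
Cross-inversions: 4 + 3 + 3 + 2 = 12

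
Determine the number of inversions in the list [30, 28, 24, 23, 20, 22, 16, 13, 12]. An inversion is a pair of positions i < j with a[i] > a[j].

Sweep left to right; for each value list the smaller values that follow it:
30: 8
28: 7
24: 6
23: 5
20: 3
22: 3
16: 2
13: 1
12: 0
Sum: 8 + 7 + 6 + 5 + 3 + 3 + 2 + 1 + 0 = 35

35 out-of-order pairs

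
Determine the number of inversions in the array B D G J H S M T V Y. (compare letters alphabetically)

2 out-of-order pairs

Count, for each position, how many later elements it exceeds:
B: 0
D: 0
G: 0
J: 1
H: 0
S: 1
M: 0
T: 0
V: 0
Y: 0
Sum: 0 + 0 + 0 + 1 + 0 + 1 + 0 + 0 + 0 + 0 = 2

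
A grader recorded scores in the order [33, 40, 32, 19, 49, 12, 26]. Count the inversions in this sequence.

Inversions: 14

For each element, count later entries that are smaller:
33: 4
40: 4
32: 3
19: 1
49: 2
12: 0
26: 0
Sum: 4 + 4 + 3 + 1 + 2 + 0 + 0 = 14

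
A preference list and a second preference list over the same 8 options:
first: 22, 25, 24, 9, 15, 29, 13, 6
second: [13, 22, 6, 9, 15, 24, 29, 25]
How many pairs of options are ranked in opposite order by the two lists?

17 pairs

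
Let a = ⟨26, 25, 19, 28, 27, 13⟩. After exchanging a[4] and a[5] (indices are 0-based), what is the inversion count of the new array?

Positions 4 and 5 hold 27 and 13; after swapping, the array is [26, 25, 19, 28, 13, 27].
For each element, count later entries that are smaller:
26: 3
25: 2
19: 1
28: 2
13: 0
27: 0
Sum: 3 + 2 + 1 + 2 + 0 + 0 = 8

Inversions: 8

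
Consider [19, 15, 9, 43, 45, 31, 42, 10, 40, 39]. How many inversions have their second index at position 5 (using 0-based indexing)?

2 such elements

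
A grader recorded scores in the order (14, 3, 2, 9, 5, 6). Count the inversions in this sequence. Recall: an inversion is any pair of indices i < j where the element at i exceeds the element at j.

8 inversions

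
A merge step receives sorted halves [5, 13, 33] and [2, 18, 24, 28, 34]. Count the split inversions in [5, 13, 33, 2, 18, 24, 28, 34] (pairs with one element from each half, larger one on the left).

Take each right-half value and tally the left-half values above it:
r = 2: 5, 13, 33 → 3
r = 18: 33 → 1
r = 24: 33 → 1
r = 28: 33 → 1
r = 34: none → 0
Cross-inversions: 3 + 1 + 1 + 1 + 0 = 6

6 split inversions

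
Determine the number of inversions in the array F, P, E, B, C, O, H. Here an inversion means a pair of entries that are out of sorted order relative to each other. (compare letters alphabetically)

Out-of-order index pairs (0-indexed):
(0,2): F > E
(0,3): F > B
(0,4): F > C
(1,2): P > E
(1,3): P > B
(1,4): P > C
(1,5): P > O
(1,6): P > H
(2,3): E > B
(2,4): E > C
(5,6): O > H
That's 11 pairs.

11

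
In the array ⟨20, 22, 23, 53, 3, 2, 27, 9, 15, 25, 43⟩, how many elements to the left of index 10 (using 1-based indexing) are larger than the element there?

The element at index 10 is 25.
Elements before it: 20, 22, 23, 53, 3, 2, 27, 9, 15
Those larger than 25: 53, 27

2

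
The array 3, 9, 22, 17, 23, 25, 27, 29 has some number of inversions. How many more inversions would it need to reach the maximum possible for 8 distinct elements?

Maximum inversions for 8 distinct elements is C(8, 2) = 8·7/2 = 28.
Current inversions — for each element, count later smaller elements:
3: 0
9: 0
22: 1
17: 0
23: 0
25: 0
27: 0
29: 0
Current total: 0 + 0 + 1 + 0 + 0 + 0 + 0 + 0 = 1
Shortfall: 28 − 1 = 27

27 inversions short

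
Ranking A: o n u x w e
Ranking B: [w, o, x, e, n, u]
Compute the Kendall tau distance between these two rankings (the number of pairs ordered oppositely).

8 discordant pairs

Assign each item its position (1..6) in the first ordering, then rewrite the second ordering as that position sequence:
positions: o→1, n→2, u→3, x→4, w→5, e→6
second ordering as positions: [5, 1, 4, 6, 2, 3]
Discordant pairs = inversions in this position sequence.
5: 1, 4, 2, 3 → 4
1: 0
4: 2, 3 → 2
6: 2, 3 → 2
2: 0
3: 0
Total: 4 + 0 + 2 + 2 + 0 + 0 = 8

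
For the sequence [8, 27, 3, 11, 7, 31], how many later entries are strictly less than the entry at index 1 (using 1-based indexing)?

2 such elements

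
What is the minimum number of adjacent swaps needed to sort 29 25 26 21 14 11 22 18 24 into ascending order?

Adjacent swaps: 25

Each adjacent swap fixes exactly one inversion, so the minimum swap count equals the number of inversions.
Count inversions — for each element, later elements that are smaller:
29: 25, 26, 21, 14, 11, 22, 18, 24 → 8
25: 21, 14, 11, 22, 18, 24 → 6
26: 21, 14, 11, 22, 18, 24 → 6
21: 14, 11, 18 → 3
14: 11 → 1
11: none → 0
22: 18 → 1
18: none → 0
24: none → 0
Total inversions: 8 + 6 + 6 + 3 + 1 + 0 + 1 + 0 + 0 = 25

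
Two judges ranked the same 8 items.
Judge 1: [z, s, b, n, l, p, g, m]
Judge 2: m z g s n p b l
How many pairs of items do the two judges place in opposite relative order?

There are 15 discordant pairs.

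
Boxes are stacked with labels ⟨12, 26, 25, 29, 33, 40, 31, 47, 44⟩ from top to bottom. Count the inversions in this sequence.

For each element, count later entries that are smaller:
12 → none → 0
26 → 25 → 1
25 → none → 0
29 → none → 0
33 → 31 → 1
40 → 31 → 1
31 → none → 0
47 → 44 → 1
44 → none → 0
Sum: 0 + 1 + 0 + 0 + 1 + 1 + 0 + 1 + 0 = 4

Out-of-order pairs: 4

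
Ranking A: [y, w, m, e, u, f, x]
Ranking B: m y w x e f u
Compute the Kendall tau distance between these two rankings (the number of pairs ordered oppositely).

6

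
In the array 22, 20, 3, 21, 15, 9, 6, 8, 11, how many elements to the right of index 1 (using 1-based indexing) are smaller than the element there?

The element at index 1 is 22.
Elements after it: 20, 3, 21, 15, 9, 6, 8, 11
Those smaller than 22: 20, 3, 21, 15, 9, 6, 8, 11

8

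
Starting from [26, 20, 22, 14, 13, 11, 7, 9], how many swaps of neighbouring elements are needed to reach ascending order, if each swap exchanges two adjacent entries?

26 swaps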